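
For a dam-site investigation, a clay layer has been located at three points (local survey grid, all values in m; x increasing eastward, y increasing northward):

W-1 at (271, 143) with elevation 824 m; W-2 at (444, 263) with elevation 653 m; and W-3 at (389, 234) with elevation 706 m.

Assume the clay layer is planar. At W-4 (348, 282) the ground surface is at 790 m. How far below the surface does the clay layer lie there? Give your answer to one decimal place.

Two edge vectors: W-1→W-2 = (173, 120, -171), W-1→W-3 = (118, 91, -118).
Normal n = (W-1→W-2) × (W-1→W-3) = (1401, 236, 1583).
So ∂z/∂x = −n_x/n_z = −0.88503 and ∂z/∂y = −n_y/n_z = −0.14908.
Intercept c from W-1: 824 + 239.84 + 21.32 = 1085.16.
At (348, 282): z_contact = −307.99 − 42.04 + 1085.16 = 735.13 m.
Depth below ground = 790 − 735.13 = 54.9 m.

54.9 m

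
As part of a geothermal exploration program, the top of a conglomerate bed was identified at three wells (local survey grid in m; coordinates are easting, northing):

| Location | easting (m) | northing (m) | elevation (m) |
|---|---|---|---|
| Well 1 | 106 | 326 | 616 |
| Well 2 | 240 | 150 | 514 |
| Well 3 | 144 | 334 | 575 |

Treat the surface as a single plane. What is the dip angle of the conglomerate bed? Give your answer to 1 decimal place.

46.6°

Let the plane be z = a·easting + b·northing + c.
Well 2−Well 1: 134a − 176b = −102;  Well 3−Well 1: 38a + 8b = −41.
Solving gives a = −1.03505, b = −0.20851.
Gradient magnitude |∇z| = √(a² + b²) = √(1.07133 + 0.04347) = 1.05584.
True dip = arctan(1.05584) = 46.6°, dipping toward ENE (azimuth ≈ 079°).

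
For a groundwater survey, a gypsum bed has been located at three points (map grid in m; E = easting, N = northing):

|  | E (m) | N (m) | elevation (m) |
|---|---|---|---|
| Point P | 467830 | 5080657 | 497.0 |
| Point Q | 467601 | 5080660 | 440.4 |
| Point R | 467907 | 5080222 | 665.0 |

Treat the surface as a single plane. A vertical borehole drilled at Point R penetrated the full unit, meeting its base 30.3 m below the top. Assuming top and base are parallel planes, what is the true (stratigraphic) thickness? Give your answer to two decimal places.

Let the plane be z = a·E + b·N + c.
Point Q−Point P: −229a + 3b = −56.6;  Point R−Point P: 77a − 435b = 168.
Solving gives a = 0.24266, b = −0.34325.
|∇z| = √(a²+b²) = 0.42037, so dip δ = arctan(0.42037) = 22.80°.
True thickness = vertical thickness × cos δ = 30.3 × cos 22.80° = 27.93 m.

27.93 m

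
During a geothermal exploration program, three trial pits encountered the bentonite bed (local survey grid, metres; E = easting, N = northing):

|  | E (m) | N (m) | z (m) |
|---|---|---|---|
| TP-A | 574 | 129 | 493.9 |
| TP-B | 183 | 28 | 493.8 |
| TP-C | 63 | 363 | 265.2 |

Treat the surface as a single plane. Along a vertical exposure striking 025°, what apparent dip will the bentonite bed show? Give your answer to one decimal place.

Let the plane be z = a·E + b·N + c.
TP-B−TP-A: −391a − 101b = −0.1;  TP-C−TP-A: −511a + 234b = −228.7.
Solving gives a = 0.16157, b = −0.62451.
Unit vector along 025° is (sin 25°, cos 25°) = (0.4226, 0.9063).
Slope in that direction = a·(0.4226) + b·(0.9063) = −0.49771.
Apparent dip = arctan|0.49771| = 26.5° (true dip is 32.8°, so apparent ≤ true as expected).

26.5°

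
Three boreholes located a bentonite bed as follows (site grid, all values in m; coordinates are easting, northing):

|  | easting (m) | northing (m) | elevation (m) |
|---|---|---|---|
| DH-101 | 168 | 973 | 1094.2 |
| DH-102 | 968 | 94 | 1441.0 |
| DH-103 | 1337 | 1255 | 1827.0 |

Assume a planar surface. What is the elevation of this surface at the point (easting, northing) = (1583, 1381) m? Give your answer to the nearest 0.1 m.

1990.8 m

Two edge vectors: DH-101→DH-102 = (800, -879, 346.8), DH-101→DH-103 = (1169, 282, 732.8).
Normal n = (DH-101→DH-102) × (DH-101→DH-103) = (-741928.8, -180830.8, 1253151).
So ∂z/∂easting = −n_x/n_z = 0.592051 and ∂z/∂northing = −n_y/n_z = 0.144301.
Intercept c from DH-101: 1094.2 − 99.46 − 140.40 = 854.33.
At (1583, 1381): z = 937.2 + 199.3 + 854.33 = 1990.8 m.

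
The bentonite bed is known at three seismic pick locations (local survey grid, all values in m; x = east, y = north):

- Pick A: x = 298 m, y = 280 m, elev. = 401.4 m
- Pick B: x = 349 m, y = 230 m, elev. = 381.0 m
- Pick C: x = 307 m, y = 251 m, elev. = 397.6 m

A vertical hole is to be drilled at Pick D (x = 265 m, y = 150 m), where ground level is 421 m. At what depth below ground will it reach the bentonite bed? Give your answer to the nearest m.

8 m

Let the plane be z = a·x + b·y + c.
Pick B−Pick A: 51a − 50b = −20.4;  Pick C−Pick A: 9a − 29b = −3.8.
Solving gives a = −0.39028, b = 0.00991.
Then c = 401.4 − a·298 − b·280 = 514.93.
At (265, 150): z_contact = −103.4 + 1.5 + 514.93 = 413.0 m.
Depth below ground = 421 − 413.0 = 8 m.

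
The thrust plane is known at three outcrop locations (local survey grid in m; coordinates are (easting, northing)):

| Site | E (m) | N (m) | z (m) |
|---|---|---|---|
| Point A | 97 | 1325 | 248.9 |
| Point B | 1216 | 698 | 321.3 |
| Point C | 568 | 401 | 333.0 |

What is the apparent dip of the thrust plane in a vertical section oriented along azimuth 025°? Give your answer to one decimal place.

3.7°

Let the plane be z = a·E + b·N + c.
Point B−Point A: 1119a − 627b = 72.4;  Point C−Point A: 471a − 924b = 84.1.
Solving gives a = 0.01918, b = −0.08124.
Unit vector along 025° is (sin 25°, cos 25°) = (0.4226, 0.9063).
Slope in that direction = a·(0.4226) + b·(0.9063) = −0.06552.
Apparent dip = arctan|0.06552| = 3.7° (true dip is 4.8°, so apparent ≤ true as expected).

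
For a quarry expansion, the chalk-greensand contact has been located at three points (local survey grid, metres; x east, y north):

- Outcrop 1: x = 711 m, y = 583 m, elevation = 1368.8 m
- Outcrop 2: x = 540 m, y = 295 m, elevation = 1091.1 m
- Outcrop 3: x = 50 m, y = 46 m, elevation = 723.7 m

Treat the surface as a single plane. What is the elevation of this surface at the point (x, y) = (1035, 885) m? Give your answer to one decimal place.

1713.8 m

Two edge vectors: Outcrop 1→Outcrop 2 = (-171, -288, -277.7), Outcrop 1→Outcrop 3 = (-661, -537, -645.1).
Normal n = (Outcrop 1→Outcrop 2) × (Outcrop 1→Outcrop 3) = (36663.9, 73247.6, -98541).
So ∂z/∂x = −n_x/n_z = 0.372067 and ∂z/∂y = −n_y/n_z = 0.743321.
Intercept c from Outcrop 1: 1368.8 − 264.54 − 433.36 = 670.90.
At (1035, 885): z = 385.1 + 657.8 + 670.90 = 1713.8 m.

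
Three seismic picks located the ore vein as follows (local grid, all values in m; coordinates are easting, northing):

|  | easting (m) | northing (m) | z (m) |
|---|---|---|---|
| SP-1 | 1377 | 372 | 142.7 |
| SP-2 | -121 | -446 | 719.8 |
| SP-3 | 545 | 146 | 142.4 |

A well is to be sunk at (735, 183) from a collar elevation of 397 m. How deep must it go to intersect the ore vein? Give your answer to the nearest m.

234 m

Two edge vectors: SP-1→SP-2 = (-1498, -818, 577.1), SP-1→SP-3 = (-832, -226, -0.3).
Normal n = (SP-1→SP-2) × (SP-1→SP-3) = (130670, -480596.6, -342028).
So ∂z/∂easting = −n_x/n_z = 0.38204 and ∂z/∂northing = −n_y/n_z = −1.40514.
Intercept c from SP-1: 142.7 − 526.08 + 522.71 = 139.34.
At (735, 183): z_contact = 280.8 − 257.1 + 139.34 = 163.0 m.
Depth below ground = 397 − 163.0 = 234 m.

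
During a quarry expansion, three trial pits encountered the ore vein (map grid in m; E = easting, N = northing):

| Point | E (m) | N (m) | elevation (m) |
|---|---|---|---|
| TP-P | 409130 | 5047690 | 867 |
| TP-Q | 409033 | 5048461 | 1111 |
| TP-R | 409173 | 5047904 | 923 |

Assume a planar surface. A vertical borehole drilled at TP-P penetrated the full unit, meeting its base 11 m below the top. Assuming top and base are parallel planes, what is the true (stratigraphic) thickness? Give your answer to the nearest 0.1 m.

10.4 m

Let the plane be z = a·E + b·N + c.
TP-Q−TP-P: −97a + 771b = 244;  TP-R−TP-P: 43a + 214b = 56.
Solving gives a = −0.16768, b = 0.29538.
|∇z| = √(a²+b²) = 0.33965, so dip δ = arctan(0.33965) = 18.76°.
True thickness = vertical thickness × cos δ = 11 × cos 18.76° = 10.4 m.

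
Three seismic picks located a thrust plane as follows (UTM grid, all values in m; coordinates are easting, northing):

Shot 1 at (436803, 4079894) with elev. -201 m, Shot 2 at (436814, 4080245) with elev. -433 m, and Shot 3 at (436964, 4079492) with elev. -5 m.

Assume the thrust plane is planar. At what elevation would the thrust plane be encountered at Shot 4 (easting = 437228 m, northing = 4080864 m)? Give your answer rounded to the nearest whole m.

-1001 m

Let the plane be z = a·easting + b·northing + c.
Shot 2−Shot 1: 11a + 351b = −232;  Shot 3−Shot 1: 161a − 402b = 196.
Solving gives a = −0.40155581, b = −0.64838429.
Then c = -201 − a·436803 − b·4079894 = 2820538.96.
At (437228, 4080864): z = −175571.4 − 2645968.1 + 2820538.96 = -1000.6 m.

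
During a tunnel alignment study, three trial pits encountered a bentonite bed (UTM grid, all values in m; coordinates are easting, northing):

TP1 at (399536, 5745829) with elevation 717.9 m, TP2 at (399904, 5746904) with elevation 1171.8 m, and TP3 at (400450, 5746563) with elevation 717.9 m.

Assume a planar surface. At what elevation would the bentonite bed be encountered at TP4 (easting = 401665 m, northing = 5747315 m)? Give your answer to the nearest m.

588 m

Let the plane be z = a·easting + b·northing + c.
TP2−TP1: 368a + 1075b = 453.9;  TP3−TP1: 914a + 734b = 0.
Solving gives a = −0.46763732, b = 0.58231678.
Then c = 717.9 − a·399536 − b·5745829 = −3158336.78.
At (401665, 5747315): z = −187833.5 + 3346757.9 − 3158336.78 = 587.6 m.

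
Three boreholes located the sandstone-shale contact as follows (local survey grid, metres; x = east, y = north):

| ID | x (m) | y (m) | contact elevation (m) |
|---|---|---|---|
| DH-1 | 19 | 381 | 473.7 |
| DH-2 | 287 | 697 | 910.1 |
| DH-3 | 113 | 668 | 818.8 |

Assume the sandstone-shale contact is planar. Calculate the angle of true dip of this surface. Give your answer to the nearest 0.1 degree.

Let the plane be z = a·x + b·y + c.
DH-2−DH-1: 268a + 316b = 436.4;  DH-3−DH-1: 94a + 287b = 345.1.
Solving gives a = 0.34303, b = 1.09009.
Gradient magnitude |∇z| = √(a² + b²) = √(0.11767 + 1.18829) = 1.14279.
True dip = arctan(1.14279) = 48.8°, dipping toward SSW (azimuth ≈ 197°).

48.8°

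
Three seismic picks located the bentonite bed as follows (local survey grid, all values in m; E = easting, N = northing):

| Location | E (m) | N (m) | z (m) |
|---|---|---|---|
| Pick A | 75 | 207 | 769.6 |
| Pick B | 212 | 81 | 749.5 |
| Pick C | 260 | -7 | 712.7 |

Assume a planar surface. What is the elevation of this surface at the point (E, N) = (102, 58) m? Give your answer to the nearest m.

Let the plane be z = a·E + b·N + c.
Pick B−Pick A: 137a − 126b = −20.1;  Pick C−Pick A: 185a − 214b = −56.9.
Solving gives a = 0.47736, b = 0.67856.
Then c = 769.6 − a·75 − b·207 = 593.34.
At (102, 58): z = 48.7 + 39.4 + 593.34 = 681.4 m.

681 m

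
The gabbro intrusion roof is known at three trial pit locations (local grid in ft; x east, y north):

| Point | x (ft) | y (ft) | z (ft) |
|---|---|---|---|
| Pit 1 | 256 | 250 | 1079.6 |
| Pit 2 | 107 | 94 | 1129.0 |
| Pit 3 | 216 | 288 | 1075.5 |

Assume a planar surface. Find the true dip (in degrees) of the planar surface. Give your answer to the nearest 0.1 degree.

Let the plane be z = a·x + b·y + c.
Pit 2−Pit 1: −149a − 156b = 49.4;  Pit 3−Pit 1: −40a + 38b = −4.1.
Solving gives a = −0.10398, b = −0.21735.
Gradient magnitude |∇z| = √(a² + b²) = √(0.01081 + 0.04724) = 0.24094.
True dip = arctan(0.24094) = 13.5°, dipping toward NNE (azimuth ≈ 026°).

13.5°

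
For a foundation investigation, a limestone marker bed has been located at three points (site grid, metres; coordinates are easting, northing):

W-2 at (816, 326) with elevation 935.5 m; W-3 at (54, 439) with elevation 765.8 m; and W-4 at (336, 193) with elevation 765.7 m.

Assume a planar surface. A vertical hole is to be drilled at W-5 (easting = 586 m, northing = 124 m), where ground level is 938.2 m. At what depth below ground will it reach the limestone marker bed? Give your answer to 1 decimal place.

126.7 m

Two edge vectors: W-2→W-3 = (-762, 113, -169.7), W-2→W-4 = (-480, -133, -169.8).
Normal n = (W-2→W-3) × (W-2→W-4) = (-41757.5, -47931.6, 155586).
So ∂z/∂easting = −n_x/n_z = 0.26839 and ∂z/∂northing = −n_y/n_z = 0.30807.
Intercept c from W-2: 935.5 − 219.01 − 100.43 = 616.06.
At (586, 124): z_contact = 157.28 + 38.20 + 616.06 = 811.54 m.
Depth below ground = 938.2 − 811.54 = 126.7 m.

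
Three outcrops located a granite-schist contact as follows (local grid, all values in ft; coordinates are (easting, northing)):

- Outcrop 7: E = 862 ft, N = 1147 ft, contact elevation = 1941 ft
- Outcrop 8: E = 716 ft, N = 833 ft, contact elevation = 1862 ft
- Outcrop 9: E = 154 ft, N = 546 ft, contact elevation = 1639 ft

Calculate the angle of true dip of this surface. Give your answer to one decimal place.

19.9°

Two edge vectors: Outcrop 7→Outcrop 8 = (-146, -314, -79), Outcrop 7→Outcrop 9 = (-708, -601, -302).
Normal n = (Outcrop 7→Outcrop 8) × (Outcrop 7→Outcrop 9) = (47349, 11840, -134566).
So ∂z/∂E = −n_x/n_z = 0.35186 and ∂z/∂N = −n_y/n_z = 0.08799.
Gradient magnitude |∇z| = √(a² + b²) = √(0.12381 + 0.00774) = 0.36270.
True dip = arctan(0.36270) = 19.9°, dipping toward WSW (azimuth ≈ 256°).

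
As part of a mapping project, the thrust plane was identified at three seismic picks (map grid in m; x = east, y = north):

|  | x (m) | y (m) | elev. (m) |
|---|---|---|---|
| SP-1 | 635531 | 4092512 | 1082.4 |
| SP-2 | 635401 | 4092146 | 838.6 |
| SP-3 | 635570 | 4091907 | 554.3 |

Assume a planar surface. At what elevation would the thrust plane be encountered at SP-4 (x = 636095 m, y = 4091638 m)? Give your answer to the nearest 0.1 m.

Let the plane be z = a·x + b·y + c.
SP-2−SP-1: −130a − 366b = −243.8;  SP-3−SP-1: 39a − 605b = −528.1.
Solving gives a = −0.492720933, b = 0.841130386.
Then c = 1082.4 − a·635531 − b·4092512 = −3128114.37.
At (636095, 4091638): z = −313417.3 + 3441601.1 − 3128114.37 = 69.4 m.

69.4 m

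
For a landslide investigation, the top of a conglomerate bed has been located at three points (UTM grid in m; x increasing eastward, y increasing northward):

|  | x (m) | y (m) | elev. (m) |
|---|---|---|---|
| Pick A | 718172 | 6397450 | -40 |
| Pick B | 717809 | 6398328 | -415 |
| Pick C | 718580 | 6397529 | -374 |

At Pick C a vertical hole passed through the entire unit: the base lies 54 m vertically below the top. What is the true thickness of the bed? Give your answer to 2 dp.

38.51 m

Let the plane be z = a·x + b·y + c.
Pick B−Pick A: −363a + 878b = −375;  Pick C−Pick A: 408a + 79b = −334.
Solving gives a = −0.68138, b = −0.70882.
|∇z| = √(a²+b²) = 0.98321, so dip δ = arctan(0.98321) = 44.51°.
True thickness = vertical thickness × cos δ = 54 × cos 44.51° = 38.51 m.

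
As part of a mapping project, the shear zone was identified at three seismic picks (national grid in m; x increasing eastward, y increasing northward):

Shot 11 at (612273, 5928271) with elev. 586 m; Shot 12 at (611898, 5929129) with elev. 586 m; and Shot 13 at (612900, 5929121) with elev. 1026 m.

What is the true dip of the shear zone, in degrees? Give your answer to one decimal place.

25.7°

Two edge vectors: Shot 11→Shot 12 = (-375, 858, 0), Shot 11→Shot 13 = (627, 850, 440).
Normal n = (Shot 11→Shot 12) × (Shot 11→Shot 13) = (377520, 165000, -856716).
So ∂z/∂x = −n_x/n_z = 0.44066 and ∂z/∂y = −n_y/n_z = 0.19260.
Gradient magnitude |∇z| = √(a² + b²) = √(0.19418 + 0.03709) = 0.48091.
True dip = arctan(0.48091) = 25.7°, dipping toward WSW (azimuth ≈ 246°).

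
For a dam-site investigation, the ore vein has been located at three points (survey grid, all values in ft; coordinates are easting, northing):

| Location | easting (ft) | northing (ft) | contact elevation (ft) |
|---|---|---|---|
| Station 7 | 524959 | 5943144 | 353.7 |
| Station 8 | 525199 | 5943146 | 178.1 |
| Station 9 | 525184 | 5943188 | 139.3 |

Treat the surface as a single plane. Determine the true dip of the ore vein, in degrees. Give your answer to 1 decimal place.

Let the plane be z = a·easting + b·northing + c.
Station 8−Station 7: 240a + 2b = −175.6;  Station 9−Station 7: 225a + 44b = −214.4.
Solving gives a = −0.72182, b = −1.18160.
Gradient magnitude |∇z| = √(a² + b²) = √(0.52102 + 1.39618) = 1.38463.
True dip = arctan(1.38463) = 54.2°, dipping toward NNE (azimuth ≈ 031°).

54.2°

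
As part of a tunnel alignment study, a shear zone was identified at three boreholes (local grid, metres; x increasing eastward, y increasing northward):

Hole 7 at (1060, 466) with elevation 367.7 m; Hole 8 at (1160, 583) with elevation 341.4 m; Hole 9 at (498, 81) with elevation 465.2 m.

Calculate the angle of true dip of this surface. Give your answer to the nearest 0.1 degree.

10.8°

Let the plane be z = a·x + b·y + c.
Hole 8−Hole 7: 100a + 117b = −26.3;  Hole 9−Hole 7: −562a − 385b = 97.5.
Solving gives a = −0.04704, b = −0.18458.
Gradient magnitude |∇z| = √(a² + b²) = √(0.00221 + 0.03407) = 0.19048.
True dip = arctan(0.19048) = 10.8°, dipping toward NNE (azimuth ≈ 014°).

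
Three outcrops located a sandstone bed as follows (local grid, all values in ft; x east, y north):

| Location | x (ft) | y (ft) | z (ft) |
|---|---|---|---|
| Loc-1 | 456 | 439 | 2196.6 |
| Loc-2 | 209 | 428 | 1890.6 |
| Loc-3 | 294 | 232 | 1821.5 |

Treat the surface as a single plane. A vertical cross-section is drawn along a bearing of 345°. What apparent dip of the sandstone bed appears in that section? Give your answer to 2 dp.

28.04°

Let the plane be z = a·x + b·y + c.
Loc-2−Loc-1: −247a − 11b = −306;  Loc-3−Loc-1: −162a − 207b = −375.1.
Solving gives a = 1.19999, b = 0.87295.
Unit vector along 345° is (sin 345°, cos 345°) = (-0.2588, 0.9659).
Slope in that direction = a·(-0.2588) + b·(0.9659) = 0.53263.
Apparent dip = arctan|0.53263| = 28.04° (true dip is 56.0°, so apparent ≤ true as expected).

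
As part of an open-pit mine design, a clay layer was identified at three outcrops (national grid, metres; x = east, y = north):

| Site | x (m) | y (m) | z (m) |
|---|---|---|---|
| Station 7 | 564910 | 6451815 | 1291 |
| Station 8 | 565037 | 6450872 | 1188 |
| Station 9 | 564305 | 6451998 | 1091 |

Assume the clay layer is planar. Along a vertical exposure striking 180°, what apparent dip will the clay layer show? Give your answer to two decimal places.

9.11°

Let the plane be z = a·x + b·y + c.
Station 8−Station 7: 127a − 943b = −103;  Station 9−Station 7: −605a + 183b = −200.
Solving gives a = 0.37906, b = 0.16028.
Unit vector along 180° is (sin 180°, cos 180°) = (0.0000, -1.0000).
Slope in that direction = a·(0.0000) + b·(-1.0000) = −0.16028.
Apparent dip = arctan|0.16028| = 9.11° (true dip is 22.4°, so apparent ≤ true as expected).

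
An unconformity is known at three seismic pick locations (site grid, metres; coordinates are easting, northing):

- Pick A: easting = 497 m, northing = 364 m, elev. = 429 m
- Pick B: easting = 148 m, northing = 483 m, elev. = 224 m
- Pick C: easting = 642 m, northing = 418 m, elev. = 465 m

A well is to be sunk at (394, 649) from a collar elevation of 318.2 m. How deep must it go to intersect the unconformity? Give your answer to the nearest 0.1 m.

Let the plane be z = a·easting + b·northing + c.
Pick B−Pick A: −349a + 119b = −205;  Pick C−Pick A: 145a + 54b = 36.
Solving gives a = 0.42531, b = −0.47536.
Then c = 429 − a·497 − b·364 = 390.65.
At (394, 649): z_contact = 167.57 − 308.51 + 390.65 = 249.72 m.
Depth below ground = 318.2 − 249.72 = 68.5 m.

68.5 m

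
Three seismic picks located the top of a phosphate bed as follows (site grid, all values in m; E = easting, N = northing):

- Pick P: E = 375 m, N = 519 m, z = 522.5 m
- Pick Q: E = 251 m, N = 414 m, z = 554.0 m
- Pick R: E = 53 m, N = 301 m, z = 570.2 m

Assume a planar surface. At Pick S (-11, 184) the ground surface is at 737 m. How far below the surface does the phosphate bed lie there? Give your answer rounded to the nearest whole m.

Let the plane be z = a·E + b·N + c.
Pick Q−Pick P: −124a − 105b = 31.5;  Pick R−Pick P: −322a − 218b = 47.7.
Solving gives a = 0.27420, b = −0.62381.
Then c = 522.5 − a·375 − b·519 = 743.44.
At (-11, 184): z_contact = −3.0 − 114.8 + 743.44 = 625.6 m.
Depth below ground = 737 − 625.6 = 111 m.

111 m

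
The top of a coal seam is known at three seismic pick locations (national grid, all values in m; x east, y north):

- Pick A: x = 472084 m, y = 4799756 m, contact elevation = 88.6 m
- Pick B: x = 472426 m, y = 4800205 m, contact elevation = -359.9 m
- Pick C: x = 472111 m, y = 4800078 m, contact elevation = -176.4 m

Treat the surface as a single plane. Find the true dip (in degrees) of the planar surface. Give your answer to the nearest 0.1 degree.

Two edge vectors: Pick A→Pick B = (342, 449, -448.5), Pick A→Pick C = (27, 322, -265).
Normal n = (Pick A→Pick B) × (Pick A→Pick C) = (25432, 78520.5, 98001).
So ∂z/∂x = −n_x/n_z = −0.25951 and ∂z/∂y = −n_y/n_z = −0.80122.
Gradient magnitude |∇z| = √(a² + b²) = √(0.06734 + 0.64196) = 0.84220.
True dip = arctan(0.84220) = 40.1°, dipping toward NNE (azimuth ≈ 018°).

40.1°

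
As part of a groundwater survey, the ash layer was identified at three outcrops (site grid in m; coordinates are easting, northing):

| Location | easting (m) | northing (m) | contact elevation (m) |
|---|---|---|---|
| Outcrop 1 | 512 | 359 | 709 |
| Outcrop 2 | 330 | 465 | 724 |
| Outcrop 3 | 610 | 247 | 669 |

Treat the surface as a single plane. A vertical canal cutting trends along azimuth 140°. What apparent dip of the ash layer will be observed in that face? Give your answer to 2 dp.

Two edge vectors: Outcrop 1→Outcrop 2 = (-182, 106, 15), Outcrop 1→Outcrop 3 = (98, -112, -40).
Normal n = (Outcrop 1→Outcrop 2) × (Outcrop 1→Outcrop 3) = (-2560, -5810, 9996).
So ∂z/∂easting = −n_x/n_z = 0.25610 and ∂z/∂northing = −n_y/n_z = 0.58123.
Unit vector along 140° is (sin 140°, cos 140°) = (0.6428, -0.7660).
Slope in that direction = a·(0.6428) + b·(-0.7660) = −0.28063.
Apparent dip = arctan|0.28063| = 15.68° (true dip is 32.4°, so apparent ≤ true as expected).

15.68°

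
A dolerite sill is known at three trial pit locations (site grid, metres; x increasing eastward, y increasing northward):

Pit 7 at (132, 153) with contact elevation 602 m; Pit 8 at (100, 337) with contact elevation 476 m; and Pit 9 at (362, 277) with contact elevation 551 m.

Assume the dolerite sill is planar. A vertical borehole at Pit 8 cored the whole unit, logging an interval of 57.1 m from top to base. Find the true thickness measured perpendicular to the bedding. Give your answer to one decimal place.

Let the plane be z = a·x + b·y + c.
Pit 8−Pit 7: −32a + 184b = −126;  Pit 9−Pit 7: 230a + 124b = −51.
Solving gives a = 0.13481, b = −0.66134.
|∇z| = √(a²+b²) = 0.67494, so dip δ = arctan(0.67494) = 34.02°.
True thickness = vertical thickness × cos δ = 57.1 × cos 34.02° = 47.3 m.

47.3 m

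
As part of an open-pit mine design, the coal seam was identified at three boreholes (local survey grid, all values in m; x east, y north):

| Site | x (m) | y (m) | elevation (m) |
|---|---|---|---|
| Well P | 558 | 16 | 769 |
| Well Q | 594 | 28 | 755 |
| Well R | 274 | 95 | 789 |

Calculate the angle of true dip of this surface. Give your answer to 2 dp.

29.40°

Two edge vectors: Well P→Well Q = (36, 12, -14), Well P→Well R = (-284, 79, 20).
Normal n = (Well P→Well Q) × (Well P→Well R) = (1346, 3256, 6252).
So ∂z/∂x = −n_x/n_z = −0.21529 and ∂z/∂y = −n_y/n_z = −0.52079.
Gradient magnitude |∇z| = √(a² + b²) = √(0.04635 + 0.27123) = 0.56354.
True dip = arctan(0.56354) = 29.40°, dipping toward NNE (azimuth ≈ 022°).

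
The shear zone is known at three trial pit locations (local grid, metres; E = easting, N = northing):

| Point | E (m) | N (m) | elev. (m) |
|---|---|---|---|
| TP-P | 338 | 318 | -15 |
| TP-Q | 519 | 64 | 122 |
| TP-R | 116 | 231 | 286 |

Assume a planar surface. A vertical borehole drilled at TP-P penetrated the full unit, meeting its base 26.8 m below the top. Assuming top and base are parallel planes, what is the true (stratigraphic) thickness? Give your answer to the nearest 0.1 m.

15.0 m

Two edge vectors: TP-P→TP-Q = (181, -254, 137), TP-P→TP-R = (-222, -87, 301).
Normal n = (TP-P→TP-Q) × (TP-P→TP-R) = (-64535, -84895, -72135).
So ∂z/∂E = −n_x/n_z = −0.89464 and ∂z/∂N = −n_y/n_z = −1.17689.
|∇z| = √(a²+b²) = 1.47833, so dip δ = arctan(1.47833) = 55.92°.
True thickness = vertical thickness × cos δ = 26.8 × cos 55.92° = 15.0 m.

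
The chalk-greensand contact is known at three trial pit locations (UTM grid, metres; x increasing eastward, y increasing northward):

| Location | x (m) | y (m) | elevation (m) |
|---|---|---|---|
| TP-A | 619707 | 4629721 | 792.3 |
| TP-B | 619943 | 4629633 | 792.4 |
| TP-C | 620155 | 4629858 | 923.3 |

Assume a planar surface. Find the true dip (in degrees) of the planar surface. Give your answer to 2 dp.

Two edge vectors: TP-A→TP-B = (236, -88, 0.1), TP-A→TP-C = (448, 137, 131).
Normal n = (TP-A→TP-B) × (TP-A→TP-C) = (-11541.7, -30871.2, 71756).
So ∂z/∂x = −n_x/n_z = 0.16085 and ∂z/∂y = −n_y/n_z = 0.43022.
Gradient magnitude |∇z| = √(a² + b²) = √(0.02587 + 0.18509) = 0.45931.
True dip = arctan(0.45931) = 24.67°, dipping toward SSW (azimuth ≈ 200°).

24.67°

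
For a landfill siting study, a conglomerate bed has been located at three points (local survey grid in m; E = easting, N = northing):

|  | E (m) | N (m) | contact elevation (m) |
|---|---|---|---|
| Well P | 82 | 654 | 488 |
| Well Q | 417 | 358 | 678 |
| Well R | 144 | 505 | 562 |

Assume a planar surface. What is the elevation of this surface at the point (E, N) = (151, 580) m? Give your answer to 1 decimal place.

532.5 m

Let the plane be z = a·E + b·N + c.
Well Q−Well P: 335a − 296b = 190;  Well R−Well P: 62a − 149b = 74.
Solving gives a = 0.20296, b = −0.41219.
Then c = 488 − a·82 − b·654 = 740.93.
At (151, 580): z = 30.6 − 239.1 + 740.93 = 532.5 m.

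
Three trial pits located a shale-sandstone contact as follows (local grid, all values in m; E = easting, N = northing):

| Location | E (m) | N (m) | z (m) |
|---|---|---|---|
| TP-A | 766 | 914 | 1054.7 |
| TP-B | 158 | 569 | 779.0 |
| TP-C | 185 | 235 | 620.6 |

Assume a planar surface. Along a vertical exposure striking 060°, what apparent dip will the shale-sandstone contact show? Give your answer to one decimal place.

Two edge vectors: TP-A→TP-B = (-608, -345, -275.7), TP-A→TP-C = (-581, -679, -434.1).
Normal n = (TP-A→TP-B) × (TP-A→TP-C) = (-37435.8, -103751.1, 212387).
So ∂z/∂E = −n_x/n_z = 0.17626 and ∂z/∂N = −n_y/n_z = 0.48850.
Unit vector along 060° is (sin 60°, cos 60°) = (0.8660, 0.5000).
Slope in that direction = a·(0.8660) + b·(0.5000) = 0.39690.
Apparent dip = arctan|0.39690| = 21.6° (true dip is 27.4°, so apparent ≤ true as expected).

21.6°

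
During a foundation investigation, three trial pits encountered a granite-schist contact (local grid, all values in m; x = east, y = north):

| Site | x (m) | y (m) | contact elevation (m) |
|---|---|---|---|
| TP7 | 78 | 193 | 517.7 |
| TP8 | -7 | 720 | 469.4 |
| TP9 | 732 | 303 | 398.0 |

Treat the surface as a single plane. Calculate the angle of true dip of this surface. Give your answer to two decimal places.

11.38°

Two edge vectors: TP7→TP8 = (-85, 527, -48.3), TP7→TP9 = (654, 110, -119.7).
Normal n = (TP7→TP8) × (TP7→TP9) = (-57768.9, -41762.7, -354008).
So ∂z/∂x = −n_x/n_z = −0.16319 and ∂z/∂y = −n_y/n_z = −0.11797.
Gradient magnitude |∇z| = √(a² + b²) = √(0.02663 + 0.01392) = 0.20136.
True dip = arctan(0.20136) = 11.38°, dipping toward NE (azimuth ≈ 054°).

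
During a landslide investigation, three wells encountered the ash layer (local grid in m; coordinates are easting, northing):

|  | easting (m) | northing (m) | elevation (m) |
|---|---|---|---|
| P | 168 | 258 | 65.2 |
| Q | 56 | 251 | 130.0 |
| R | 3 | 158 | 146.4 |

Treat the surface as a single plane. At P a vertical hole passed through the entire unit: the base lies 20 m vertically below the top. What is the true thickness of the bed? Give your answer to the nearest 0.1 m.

17.1 m

Let the plane be z = a·easting + b·northing + c.
Q−P: −112a − 7b = 64.8;  R−P: −165a − 100b = 81.2.
Solving gives a = −0.58851, b = 0.15904.
|∇z| = √(a²+b²) = 0.60962, so dip δ = arctan(0.60962) = 31.37°.
True thickness = vertical thickness × cos δ = 20 × cos 31.37° = 17.1 m.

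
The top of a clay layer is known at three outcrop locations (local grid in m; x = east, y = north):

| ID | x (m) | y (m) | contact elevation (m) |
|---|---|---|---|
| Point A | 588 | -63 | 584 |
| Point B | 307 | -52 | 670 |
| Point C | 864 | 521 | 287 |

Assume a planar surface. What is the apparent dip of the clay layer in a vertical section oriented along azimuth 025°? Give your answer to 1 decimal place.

24.7°

Two edge vectors: Point A→Point B = (-281, 11, 86), Point A→Point C = (276, 584, -297).
Normal n = (Point A→Point B) × (Point A→Point C) = (-53491, -59721, -167140).
So ∂z/∂x = −n_x/n_z = −0.32004 and ∂z/∂y = −n_y/n_z = −0.35731.
Unit vector along 025° is (sin 25°, cos 25°) = (0.4226, 0.9063).
Slope in that direction = a·(0.4226) + b·(0.9063) = −0.45909.
Apparent dip = arctan|0.45909| = 24.7° (true dip is 25.6°, so apparent ≤ true as expected).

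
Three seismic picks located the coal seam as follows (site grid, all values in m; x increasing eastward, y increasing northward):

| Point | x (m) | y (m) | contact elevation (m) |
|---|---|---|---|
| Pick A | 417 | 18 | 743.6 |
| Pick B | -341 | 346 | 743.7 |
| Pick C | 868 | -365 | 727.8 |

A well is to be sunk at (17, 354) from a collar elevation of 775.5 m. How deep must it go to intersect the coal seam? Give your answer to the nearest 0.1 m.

Let the plane be z = a·x + b·y + c.
Pick B−Pick A: −758a + 328b = 0.1;  Pick C−Pick A: 451a − 383b = −15.8.
Solving gives a = 0.03613, b = 0.08380.
Then c = 743.6 − a·417 − b·18 = 727.03.
At (17, 354): z_contact = 0.61 + 29.66 + 727.03 = 757.30 m.
Depth below ground = 775.5 − 757.30 = 18.2 m.

18.2 m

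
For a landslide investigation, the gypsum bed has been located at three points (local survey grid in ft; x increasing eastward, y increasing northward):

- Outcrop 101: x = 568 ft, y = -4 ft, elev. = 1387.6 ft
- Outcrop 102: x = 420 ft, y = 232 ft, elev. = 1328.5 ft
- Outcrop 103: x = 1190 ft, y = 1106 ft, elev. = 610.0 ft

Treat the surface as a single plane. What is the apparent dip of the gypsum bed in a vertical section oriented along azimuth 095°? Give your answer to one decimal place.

18.5°

Let the plane be z = a·x + b·y + c.
Outcrop 102−Outcrop 101: −148a + 236b = −59.1;  Outcrop 103−Outcrop 101: 622a + 1110b = −777.6.
Solving gives a = −0.37905, b = −0.48813.
Unit vector along 095° is (sin 95°, cos 95°) = (0.9962, -0.0872).
Slope in that direction = a·(0.9962) + b·(-0.0872) = −0.33507.
Apparent dip = arctan|0.33507| = 18.5° (true dip is 31.7°, so apparent ≤ true as expected).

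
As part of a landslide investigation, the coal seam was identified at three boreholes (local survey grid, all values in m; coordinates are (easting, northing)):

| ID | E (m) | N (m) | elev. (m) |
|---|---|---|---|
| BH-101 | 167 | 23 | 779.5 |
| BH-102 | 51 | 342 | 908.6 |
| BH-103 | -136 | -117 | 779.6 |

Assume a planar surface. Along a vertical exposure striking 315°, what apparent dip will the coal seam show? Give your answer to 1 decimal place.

19.7°

Two edge vectors: BH-101→BH-102 = (-116, 319, 129.1), BH-101→BH-103 = (-303, -140, 0.1).
Normal n = (BH-101→BH-102) × (BH-101→BH-103) = (18105.9, -39105.7, 112897).
So ∂z/∂E = −n_x/n_z = −0.16038 and ∂z/∂N = −n_y/n_z = 0.34638.
Unit vector along 315° is (sin 315°, cos 315°) = (-0.7071, 0.7071).
Slope in that direction = a·(-0.7071) + b·(0.7071) = 0.35833.
Apparent dip = arctan|0.35833| = 19.7° (true dip is 20.9°, so apparent ≤ true as expected).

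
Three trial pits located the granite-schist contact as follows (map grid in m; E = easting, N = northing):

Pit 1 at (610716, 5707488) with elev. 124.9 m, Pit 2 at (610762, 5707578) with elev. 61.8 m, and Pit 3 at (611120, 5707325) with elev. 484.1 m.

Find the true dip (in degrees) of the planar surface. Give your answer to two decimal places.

Let the plane be z = a·E + b·N + c.
Pit 2−Pit 1: 46a + 90b = −63.1;  Pit 3−Pit 1: 404a − 163b = 359.2.
Solving gives a = 0.50259, b = −0.95799.
Gradient magnitude |∇z| = √(a² + b²) = √(0.25260 + 0.91775) = 1.08183.
True dip = arctan(1.08183) = 47.25°, dipping toward NNW (azimuth ≈ 332°).

47.25°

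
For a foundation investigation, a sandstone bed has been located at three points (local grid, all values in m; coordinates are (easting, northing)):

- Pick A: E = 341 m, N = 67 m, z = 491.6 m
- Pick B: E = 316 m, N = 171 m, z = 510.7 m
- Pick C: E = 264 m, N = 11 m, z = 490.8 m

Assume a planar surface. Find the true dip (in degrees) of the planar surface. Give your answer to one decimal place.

10.8°

Two edge vectors: Pick A→Pick B = (-25, 104, 19.1), Pick A→Pick C = (-77, -56, -0.8).
Normal n = (Pick A→Pick B) × (Pick A→Pick C) = (986.4, -1490.7, 9408).
So ∂z/∂E = −n_x/n_z = −0.10485 and ∂z/∂N = −n_y/n_z = 0.15845.
Gradient magnitude |∇z| = √(a² + b²) = √(0.01099 + 0.02511) = 0.19000.
True dip = arctan(0.19000) = 10.8°, dipping toward SSE (azimuth ≈ 147°).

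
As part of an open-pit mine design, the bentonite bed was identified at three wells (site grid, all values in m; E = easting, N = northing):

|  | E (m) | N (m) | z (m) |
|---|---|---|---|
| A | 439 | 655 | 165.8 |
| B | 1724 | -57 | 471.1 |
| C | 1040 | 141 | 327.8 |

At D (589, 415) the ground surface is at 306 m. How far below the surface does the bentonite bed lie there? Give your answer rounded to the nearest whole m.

Let the plane be z = a·E + b·N + c.
B−A: 1285a − 712b = 305.3;  C−A: 601a − 514b = 162.
Solving gives a = 0.17878, b = −0.10614.
Then c = 165.8 − a·439 − b·655 = 156.83.
At (589, 415): z_contact = 105.3 − 44.0 + 156.83 = 218.1 m.
Depth below ground = 306 − 218.1 = 88 m.

88 m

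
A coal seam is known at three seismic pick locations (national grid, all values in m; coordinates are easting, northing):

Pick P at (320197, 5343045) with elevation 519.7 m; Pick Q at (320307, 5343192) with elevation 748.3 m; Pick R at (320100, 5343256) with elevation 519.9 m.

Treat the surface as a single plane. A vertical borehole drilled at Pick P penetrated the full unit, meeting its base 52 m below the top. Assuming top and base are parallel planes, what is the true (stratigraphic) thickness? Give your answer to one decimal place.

30.0 m

Two edge vectors: Pick P→Pick Q = (110, 147, 228.6), Pick P→Pick R = (-97, 211, 0.2).
Normal n = (Pick P→Pick Q) × (Pick P→Pick R) = (-48205.2, -22196.2, 37469).
So ∂z/∂easting = −n_x/n_z = 1.28654 and ∂z/∂northing = −n_y/n_z = 0.59239.
|∇z| = √(a²+b²) = 1.41637, so dip δ = arctan(1.41637) = 54.78°.
True thickness = vertical thickness × cos δ = 52 × cos 54.78° = 30.0 m.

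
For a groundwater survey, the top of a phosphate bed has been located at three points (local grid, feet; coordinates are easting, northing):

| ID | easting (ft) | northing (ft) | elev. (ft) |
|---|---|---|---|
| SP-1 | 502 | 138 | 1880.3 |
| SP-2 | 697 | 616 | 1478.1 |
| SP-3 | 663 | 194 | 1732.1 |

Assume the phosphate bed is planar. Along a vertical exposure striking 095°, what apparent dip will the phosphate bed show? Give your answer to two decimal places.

Two edge vectors: SP-1→SP-2 = (195, 478, -402.2), SP-1→SP-3 = (161, 56, -148.2).
Normal n = (SP-1→SP-2) × (SP-1→SP-3) = (-48316.4, -35855.2, -66038).
So ∂z/∂easting = −n_x/n_z = −0.73165 and ∂z/∂northing = −n_y/n_z = −0.54295.
Unit vector along 095° is (sin 95°, cos 95°) = (0.9962, -0.0872).
Slope in that direction = a·(0.9962) + b·(-0.0872) = −0.68154.
Apparent dip = arctan|0.68154| = 34.28° (true dip is 42.3°, so apparent ≤ true as expected).

34.28°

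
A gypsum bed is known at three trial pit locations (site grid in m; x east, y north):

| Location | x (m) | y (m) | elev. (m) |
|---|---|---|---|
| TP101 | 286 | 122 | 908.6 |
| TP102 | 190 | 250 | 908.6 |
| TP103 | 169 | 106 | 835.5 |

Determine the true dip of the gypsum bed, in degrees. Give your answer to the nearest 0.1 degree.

35.3°

Two edge vectors: TP101→TP102 = (-96, 128, 0), TP101→TP103 = (-117, -16, -73.1).
Normal n = (TP101→TP102) × (TP101→TP103) = (-9356.8, -7017.6, 16512).
So ∂z/∂x = −n_x/n_z = 0.56667 and ∂z/∂y = −n_y/n_z = 0.42500.
Gradient magnitude |∇z| = √(a² + b²) = √(0.32111 + 0.18063) = 0.70833.
True dip = arctan(0.70833) = 35.3°, dipping toward SW (azimuth ≈ 233°).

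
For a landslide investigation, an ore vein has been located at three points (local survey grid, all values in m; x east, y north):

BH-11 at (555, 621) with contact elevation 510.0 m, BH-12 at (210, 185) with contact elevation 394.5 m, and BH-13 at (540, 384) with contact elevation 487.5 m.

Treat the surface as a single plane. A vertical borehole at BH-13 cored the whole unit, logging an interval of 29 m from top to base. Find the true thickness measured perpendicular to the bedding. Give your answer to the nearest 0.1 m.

Two edge vectors: BH-11→BH-12 = (-345, -436, -115.5), BH-11→BH-13 = (-15, -237, -22.5).
Normal n = (BH-11→BH-12) × (BH-11→BH-13) = (-17563.5, -6030, 75225).
So ∂z/∂x = −n_x/n_z = 0.23348 and ∂z/∂y = −n_y/n_z = 0.08016.
|∇z| = √(a²+b²) = 0.24686, so dip δ = arctan(0.24686) = 13.87°.
True thickness = vertical thickness × cos δ = 29 × cos 13.87° = 28.2 m.

28.2 m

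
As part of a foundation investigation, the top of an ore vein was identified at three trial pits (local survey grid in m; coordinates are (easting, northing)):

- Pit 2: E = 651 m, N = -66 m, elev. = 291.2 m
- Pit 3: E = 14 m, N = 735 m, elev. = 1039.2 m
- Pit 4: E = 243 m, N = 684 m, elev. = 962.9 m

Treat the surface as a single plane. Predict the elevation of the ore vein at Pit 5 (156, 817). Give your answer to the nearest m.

Let the plane be z = a·E + b·N + c.
Pit 3−Pit 2: −637a + 801b = 748;  Pit 4−Pit 2: −408a + 750b = 671.7.
Solving gives a = −0.15217, b = 0.81282.
Then c = 291.2 − a·651 − b·-66 = 443.91.
At (156, 817): z = −23.7 + 664.1 + 443.91 = 1084.2 m.

1084 m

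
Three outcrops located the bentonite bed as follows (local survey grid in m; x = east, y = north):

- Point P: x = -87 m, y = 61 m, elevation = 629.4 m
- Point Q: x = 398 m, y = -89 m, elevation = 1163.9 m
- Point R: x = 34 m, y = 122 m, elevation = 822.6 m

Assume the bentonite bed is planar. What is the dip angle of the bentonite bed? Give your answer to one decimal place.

55.0°

Two edge vectors: Point P→Point Q = (485, -150, 534.5), Point P→Point R = (121, 61, 193.2).
Normal n = (Point P→Point Q) × (Point P→Point R) = (-61584.5, -29027.5, 47735).
So ∂z/∂x = −n_x/n_z = 1.29013 and ∂z/∂y = −n_y/n_z = 0.60810.
Gradient magnitude |∇z| = √(a² + b²) = √(1.66444 + 0.36978) = 1.42626.
True dip = arctan(1.42626) = 55.0°, dipping toward WSW (azimuth ≈ 245°).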